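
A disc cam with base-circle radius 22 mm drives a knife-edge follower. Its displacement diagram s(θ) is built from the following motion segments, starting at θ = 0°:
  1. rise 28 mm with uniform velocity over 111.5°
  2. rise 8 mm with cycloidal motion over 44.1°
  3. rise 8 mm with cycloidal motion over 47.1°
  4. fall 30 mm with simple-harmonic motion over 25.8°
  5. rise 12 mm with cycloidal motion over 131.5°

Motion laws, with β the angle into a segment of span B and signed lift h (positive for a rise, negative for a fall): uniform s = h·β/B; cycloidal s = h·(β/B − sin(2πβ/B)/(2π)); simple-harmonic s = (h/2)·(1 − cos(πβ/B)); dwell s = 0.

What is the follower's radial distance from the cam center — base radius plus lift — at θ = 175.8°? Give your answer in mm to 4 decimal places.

seg 1 [0°–111.5°] uniform, h=28: full span → s += 28 → s = 28.0000
seg 2 [111.5°–155.6°] cycloidal, h=8: full span → s += 8 → s = 36.0000
seg 3 [155.6°–202.7°] cycloidal, h=8: θ=175.8° here. β=20.2, B=47.1. 8·(0.4289 − sin(2π·0.4289)/(2π)) = 2.8807 → s = 38.8807
radial distance = base radius + s = 22 + 38.8807 = 60.8807

60.8807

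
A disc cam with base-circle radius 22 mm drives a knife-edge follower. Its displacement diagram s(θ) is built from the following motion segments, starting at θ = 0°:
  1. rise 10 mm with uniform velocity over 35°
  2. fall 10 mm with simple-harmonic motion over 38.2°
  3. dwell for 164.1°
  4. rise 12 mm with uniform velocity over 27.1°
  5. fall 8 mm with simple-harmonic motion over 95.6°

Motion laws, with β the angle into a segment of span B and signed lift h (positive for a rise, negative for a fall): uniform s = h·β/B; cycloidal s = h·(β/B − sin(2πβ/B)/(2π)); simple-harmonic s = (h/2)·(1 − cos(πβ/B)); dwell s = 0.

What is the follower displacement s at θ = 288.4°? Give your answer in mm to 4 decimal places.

seg 1 [0°–35°] uniform, h=10: full span → s += 10 → s = 10.0000
seg 2 [35°–73.2°] simple-harmonic, h=-10: full span → s += -10 → s = 0.0000
seg 3 [73.2°–237.3°] dwell: s stays 0.0000
seg 4 [237.3°–264.4°] uniform, h=12: full span → s += 12 → s = 12.0000
seg 5 [264.4°–360°] simple-harmonic, h=-8: θ=288.4° here. β=24, B=95.6. -8/2·(1 − cos(π·0.2510)) = -1.1809 → s = 10.8191

10.8191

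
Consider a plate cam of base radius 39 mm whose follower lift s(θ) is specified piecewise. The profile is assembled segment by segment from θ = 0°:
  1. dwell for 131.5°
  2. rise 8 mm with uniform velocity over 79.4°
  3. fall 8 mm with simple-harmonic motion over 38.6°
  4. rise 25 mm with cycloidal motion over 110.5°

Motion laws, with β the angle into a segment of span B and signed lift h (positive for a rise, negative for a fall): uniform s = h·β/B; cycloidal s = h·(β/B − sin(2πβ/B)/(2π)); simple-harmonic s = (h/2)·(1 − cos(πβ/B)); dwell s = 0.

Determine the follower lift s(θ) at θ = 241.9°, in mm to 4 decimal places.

seg 1 [0°–131.5°] dwell: s stays 0.0000
seg 2 [131.5°–210.9°] uniform, h=8: full span → s += 8 → s = 8.0000
seg 3 [210.9°–249.5°] simple-harmonic, h=-8: θ=241.9° here. β=31, B=38.6. -8/2·(1 − cos(π·0.8031)) = -7.2589 → s = 0.7411

0.7411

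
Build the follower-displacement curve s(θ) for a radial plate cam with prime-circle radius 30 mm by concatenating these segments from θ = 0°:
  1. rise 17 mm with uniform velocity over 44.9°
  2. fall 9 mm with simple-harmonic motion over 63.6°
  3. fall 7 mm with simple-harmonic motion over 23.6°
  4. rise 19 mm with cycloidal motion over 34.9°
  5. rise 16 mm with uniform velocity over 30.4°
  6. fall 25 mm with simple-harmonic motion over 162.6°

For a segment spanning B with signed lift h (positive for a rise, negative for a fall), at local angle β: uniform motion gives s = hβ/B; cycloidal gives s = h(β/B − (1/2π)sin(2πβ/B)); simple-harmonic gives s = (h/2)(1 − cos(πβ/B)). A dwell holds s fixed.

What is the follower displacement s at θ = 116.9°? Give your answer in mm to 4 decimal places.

seg 1 [0°–44.9°] uniform, h=17: full span → s += 17 → s = 17.0000
seg 2 [44.9°–108.5°] simple-harmonic, h=-9: full span → s += -9 → s = 8.0000
seg 3 [108.5°–132.1°] simple-harmonic, h=-7: θ=116.9° here. β=8.4, B=23.6. -7/2·(1 − cos(π·0.3559)) = -1.9694 → s = 6.0306

6.0306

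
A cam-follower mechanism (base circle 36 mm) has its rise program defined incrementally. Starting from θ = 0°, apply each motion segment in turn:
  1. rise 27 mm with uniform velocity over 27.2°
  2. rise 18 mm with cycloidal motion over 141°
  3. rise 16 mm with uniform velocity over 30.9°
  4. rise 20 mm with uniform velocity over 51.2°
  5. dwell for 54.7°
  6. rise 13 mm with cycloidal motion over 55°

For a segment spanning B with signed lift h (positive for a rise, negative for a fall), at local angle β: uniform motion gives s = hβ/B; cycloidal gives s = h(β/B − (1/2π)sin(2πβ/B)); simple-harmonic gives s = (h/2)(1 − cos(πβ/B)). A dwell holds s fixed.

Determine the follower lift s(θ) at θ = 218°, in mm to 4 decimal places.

seg 1 [0°–27.2°] uniform, h=27: full span → s += 27 → s = 27.0000
seg 2 [27.2°–168.2°] cycloidal, h=18: full span → s += 18 → s = 45.0000
seg 3 [168.2°–199.1°] uniform, h=16: full span → s += 16 → s = 61.0000
seg 4 [199.1°–250.3°] uniform, h=20: θ=218° here. β=18.9, B=51.2. 20·18.9/51.2 = 7.3828 → s = 68.3828

68.3828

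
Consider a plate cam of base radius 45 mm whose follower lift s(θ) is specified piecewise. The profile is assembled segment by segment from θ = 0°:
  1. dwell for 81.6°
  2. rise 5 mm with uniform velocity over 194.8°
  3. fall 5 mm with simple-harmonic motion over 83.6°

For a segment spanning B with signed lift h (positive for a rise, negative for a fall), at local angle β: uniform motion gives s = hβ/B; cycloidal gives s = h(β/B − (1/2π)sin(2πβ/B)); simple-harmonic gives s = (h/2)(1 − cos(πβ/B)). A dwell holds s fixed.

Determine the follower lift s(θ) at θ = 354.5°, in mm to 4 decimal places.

seg 1 [0°–81.6°] dwell: s stays 0.0000
seg 2 [81.6°–276.4°] uniform, h=5: full span → s += 5 → s = 5.0000
seg 3 [276.4°–360°] simple-harmonic, h=-5: θ=354.5° here. β=78.1, B=83.6. -5/2·(1 − cos(π·0.9342)) = -4.9468 → s = 0.0532

0.0532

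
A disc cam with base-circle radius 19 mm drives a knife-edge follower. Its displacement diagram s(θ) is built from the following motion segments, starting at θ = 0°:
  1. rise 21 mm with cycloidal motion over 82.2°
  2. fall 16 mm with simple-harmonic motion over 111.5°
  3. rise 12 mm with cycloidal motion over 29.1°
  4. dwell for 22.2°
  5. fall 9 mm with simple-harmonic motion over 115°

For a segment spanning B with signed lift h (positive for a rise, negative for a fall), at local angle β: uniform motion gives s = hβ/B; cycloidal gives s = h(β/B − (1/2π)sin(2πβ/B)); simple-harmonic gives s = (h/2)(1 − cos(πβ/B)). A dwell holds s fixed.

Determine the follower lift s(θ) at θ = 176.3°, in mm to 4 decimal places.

seg 1 [0°–82.2°] cycloidal, h=21: full span → s += 21 → s = 21.0000
seg 2 [82.2°–193.7°] simple-harmonic, h=-16: θ=176.3° here. β=94.1, B=111.5. -16/2·(1 − cos(π·0.8439)) = -15.0577 → s = 5.9423

5.9423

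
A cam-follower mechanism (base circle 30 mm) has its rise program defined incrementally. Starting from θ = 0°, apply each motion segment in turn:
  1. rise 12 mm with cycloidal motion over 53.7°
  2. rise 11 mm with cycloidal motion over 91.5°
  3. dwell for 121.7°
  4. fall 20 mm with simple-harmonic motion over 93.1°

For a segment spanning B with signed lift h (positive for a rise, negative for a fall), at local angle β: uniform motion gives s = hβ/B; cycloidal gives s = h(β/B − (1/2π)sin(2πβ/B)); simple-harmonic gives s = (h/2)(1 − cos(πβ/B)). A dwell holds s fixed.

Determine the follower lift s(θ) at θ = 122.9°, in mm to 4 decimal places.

seg 1 [0°–53.7°] cycloidal, h=12: full span → s += 12 → s = 12.0000
seg 2 [53.7°–145.2°] cycloidal, h=11: θ=122.9° here. β=69.2, B=91.5. 11·(0.7563 − sin(2π·0.7563)/(2π)) = 10.0685 → s = 22.0685

22.0685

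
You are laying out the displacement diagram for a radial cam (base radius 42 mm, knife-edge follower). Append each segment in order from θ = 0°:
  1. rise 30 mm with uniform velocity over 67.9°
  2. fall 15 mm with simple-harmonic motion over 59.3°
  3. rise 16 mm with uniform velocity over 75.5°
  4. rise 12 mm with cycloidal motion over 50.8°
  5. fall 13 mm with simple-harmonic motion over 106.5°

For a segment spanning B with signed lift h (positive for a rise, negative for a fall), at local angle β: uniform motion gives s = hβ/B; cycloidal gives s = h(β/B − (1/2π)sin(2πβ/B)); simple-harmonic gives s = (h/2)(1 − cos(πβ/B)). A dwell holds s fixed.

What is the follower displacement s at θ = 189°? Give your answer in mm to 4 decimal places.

seg 1 [0°–67.9°] uniform, h=30: full span → s += 30 → s = 30.0000
seg 2 [67.9°–127.2°] simple-harmonic, h=-15: full span → s += -15 → s = 15.0000
seg 3 [127.2°–202.7°] uniform, h=16: θ=189° here. β=61.8, B=75.5. 16·61.8/75.5 = 13.0967 → s = 28.0967

28.0967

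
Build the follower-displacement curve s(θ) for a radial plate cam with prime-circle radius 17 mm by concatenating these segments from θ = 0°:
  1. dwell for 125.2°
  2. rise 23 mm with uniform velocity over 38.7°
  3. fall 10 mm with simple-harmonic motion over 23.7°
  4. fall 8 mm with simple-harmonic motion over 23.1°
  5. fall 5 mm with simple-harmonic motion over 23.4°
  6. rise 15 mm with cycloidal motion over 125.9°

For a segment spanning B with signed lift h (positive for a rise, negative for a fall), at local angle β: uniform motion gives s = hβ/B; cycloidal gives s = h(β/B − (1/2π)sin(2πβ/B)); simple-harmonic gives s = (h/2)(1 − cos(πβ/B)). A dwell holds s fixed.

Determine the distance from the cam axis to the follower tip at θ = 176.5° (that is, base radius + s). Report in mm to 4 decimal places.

seg 1 [0°–125.2°] dwell: s stays 0.0000
seg 2 [125.2°–163.9°] uniform, h=23: full span → s += 23 → s = 23.0000
seg 3 [163.9°–187.6°] simple-harmonic, h=-10: θ=176.5° here. β=12.6, B=23.7. -10/2·(1 − cos(π·0.5316)) = -5.4963 → s = 17.5037
radial distance = base radius + s = 17 + 17.5037 = 34.5037

34.5037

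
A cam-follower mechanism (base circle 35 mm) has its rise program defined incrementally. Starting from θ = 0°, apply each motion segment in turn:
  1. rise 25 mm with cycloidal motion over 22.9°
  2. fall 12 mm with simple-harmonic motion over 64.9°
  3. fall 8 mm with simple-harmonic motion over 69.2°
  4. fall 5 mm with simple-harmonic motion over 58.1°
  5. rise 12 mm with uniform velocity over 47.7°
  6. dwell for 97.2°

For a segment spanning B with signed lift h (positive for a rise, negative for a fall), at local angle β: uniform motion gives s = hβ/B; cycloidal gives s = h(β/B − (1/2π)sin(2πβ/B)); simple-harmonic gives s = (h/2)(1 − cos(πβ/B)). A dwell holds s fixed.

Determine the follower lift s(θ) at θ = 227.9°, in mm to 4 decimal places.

seg 1 [0°–22.9°] cycloidal, h=25: full span → s += 25 → s = 25.0000
seg 2 [22.9°–87.8°] simple-harmonic, h=-12: full span → s += -12 → s = 13.0000
seg 3 [87.8°–157°] simple-harmonic, h=-8: full span → s += -8 → s = 5.0000
seg 4 [157°–215.1°] simple-harmonic, h=-5: full span → s += -5 → s = 0.0000
seg 5 [215.1°–262.8°] uniform, h=12: θ=227.9° here. β=12.8, B=47.7. 12·12.8/47.7 = 3.2201 → s = 3.2201

3.2201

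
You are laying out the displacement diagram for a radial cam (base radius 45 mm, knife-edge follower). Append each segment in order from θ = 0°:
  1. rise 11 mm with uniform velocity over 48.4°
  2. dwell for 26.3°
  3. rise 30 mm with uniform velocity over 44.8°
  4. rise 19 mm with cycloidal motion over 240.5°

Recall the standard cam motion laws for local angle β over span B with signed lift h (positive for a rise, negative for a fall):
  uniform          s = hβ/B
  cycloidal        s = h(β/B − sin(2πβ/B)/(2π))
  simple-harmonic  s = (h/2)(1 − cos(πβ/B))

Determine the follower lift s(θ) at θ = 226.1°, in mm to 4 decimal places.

seg 1 [0°–48.4°] uniform, h=11: full span → s += 11 → s = 11.0000
seg 2 [48.4°–74.7°] dwell: s stays 11.0000
seg 3 [74.7°–119.5°] uniform, h=30: full span → s += 30 → s = 41.0000
seg 4 [119.5°–360°] cycloidal, h=19: θ=226.1° here. β=106.6, B=240.5. 19·(0.4432 − sin(2π·0.4432)/(2π)) = 7.3660 → s = 48.3660

48.3660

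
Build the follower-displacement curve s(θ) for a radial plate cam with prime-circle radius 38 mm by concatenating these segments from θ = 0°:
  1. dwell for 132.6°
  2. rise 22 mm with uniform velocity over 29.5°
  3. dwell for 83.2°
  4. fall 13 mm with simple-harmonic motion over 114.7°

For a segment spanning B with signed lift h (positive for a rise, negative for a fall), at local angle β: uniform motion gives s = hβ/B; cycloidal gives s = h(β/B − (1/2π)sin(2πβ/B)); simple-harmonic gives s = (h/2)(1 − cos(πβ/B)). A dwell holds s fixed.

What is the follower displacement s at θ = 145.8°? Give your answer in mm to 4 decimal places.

seg 1 [0°–132.6°] dwell: s stays 0.0000
seg 2 [132.6°–162.1°] uniform, h=22: θ=145.8° here. β=13.2, B=29.5. 22·13.2/29.5 = 9.8441 → s = 9.8441

9.8441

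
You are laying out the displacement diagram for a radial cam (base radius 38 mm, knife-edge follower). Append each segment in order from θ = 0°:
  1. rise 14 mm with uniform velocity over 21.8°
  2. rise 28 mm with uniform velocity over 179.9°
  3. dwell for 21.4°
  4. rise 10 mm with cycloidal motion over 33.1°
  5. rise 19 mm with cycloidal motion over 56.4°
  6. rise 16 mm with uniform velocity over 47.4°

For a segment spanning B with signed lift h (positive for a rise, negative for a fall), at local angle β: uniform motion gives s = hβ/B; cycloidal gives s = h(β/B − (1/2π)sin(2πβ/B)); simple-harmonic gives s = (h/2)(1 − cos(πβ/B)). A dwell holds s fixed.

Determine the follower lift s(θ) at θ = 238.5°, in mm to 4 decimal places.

seg 1 [0°–21.8°] uniform, h=14: full span → s += 14 → s = 14.0000
seg 2 [21.8°–201.7°] uniform, h=28: full span → s += 28 → s = 42.0000
seg 3 [201.7°–223.1°] dwell: s stays 42.0000
seg 4 [223.1°–256.2°] cycloidal, h=10: θ=238.5° here. β=15.4, B=33.1. 10·(0.4653 − sin(2π·0.4653)/(2π)) = 4.3079 → s = 46.3079

46.3079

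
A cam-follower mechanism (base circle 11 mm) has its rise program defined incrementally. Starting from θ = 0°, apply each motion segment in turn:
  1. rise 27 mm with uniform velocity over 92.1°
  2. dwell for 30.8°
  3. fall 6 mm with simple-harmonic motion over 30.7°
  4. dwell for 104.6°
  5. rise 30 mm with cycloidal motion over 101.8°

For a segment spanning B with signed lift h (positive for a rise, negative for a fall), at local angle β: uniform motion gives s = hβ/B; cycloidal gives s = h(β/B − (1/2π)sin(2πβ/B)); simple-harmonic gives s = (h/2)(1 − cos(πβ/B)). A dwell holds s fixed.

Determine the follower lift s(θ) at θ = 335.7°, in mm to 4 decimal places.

seg 1 [0°–92.1°] uniform, h=27: full span → s += 27 → s = 27.0000
seg 2 [92.1°–122.9°] dwell: s stays 27.0000
seg 3 [122.9°–153.6°] simple-harmonic, h=-6: full span → s += -6 → s = 21.0000
seg 4 [153.6°–258.2°] dwell: s stays 21.0000
seg 5 [258.2°–360°] cycloidal, h=30: θ=335.7° here. β=77.5, B=101.8. 30·(0.7613 − sin(2π·0.7613)/(2π)) = 27.6015 → s = 48.6015

48.6015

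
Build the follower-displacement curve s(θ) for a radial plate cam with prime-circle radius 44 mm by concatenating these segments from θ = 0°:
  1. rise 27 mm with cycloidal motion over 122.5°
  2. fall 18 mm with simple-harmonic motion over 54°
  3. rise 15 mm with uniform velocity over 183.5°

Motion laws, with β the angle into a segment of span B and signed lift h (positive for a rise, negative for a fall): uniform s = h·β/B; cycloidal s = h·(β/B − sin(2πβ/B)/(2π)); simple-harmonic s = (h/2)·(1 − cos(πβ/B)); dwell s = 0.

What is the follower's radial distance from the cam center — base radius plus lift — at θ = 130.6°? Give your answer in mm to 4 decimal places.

seg 1 [0°–122.5°] cycloidal, h=27: full span → s += 27 → s = 27.0000
seg 2 [122.5°–176.5°] simple-harmonic, h=-18: θ=130.6° here. β=8.1, B=54. -18/2·(1 − cos(π·0.1500)) = -0.9809 → s = 26.0191
radial distance = base radius + s = 44 + 26.0191 = 70.0191

70.0191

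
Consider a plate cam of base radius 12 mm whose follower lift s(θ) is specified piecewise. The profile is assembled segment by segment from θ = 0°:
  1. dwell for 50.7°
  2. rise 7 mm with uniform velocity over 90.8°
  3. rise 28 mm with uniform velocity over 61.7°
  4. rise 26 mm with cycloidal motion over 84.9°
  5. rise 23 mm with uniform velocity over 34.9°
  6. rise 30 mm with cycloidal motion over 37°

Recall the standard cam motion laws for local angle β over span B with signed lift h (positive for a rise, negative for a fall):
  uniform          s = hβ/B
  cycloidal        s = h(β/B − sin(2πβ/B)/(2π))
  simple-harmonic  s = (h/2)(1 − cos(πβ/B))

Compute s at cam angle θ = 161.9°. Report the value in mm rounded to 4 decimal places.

seg 1 [0°–50.7°] dwell: s stays 0.0000
seg 2 [50.7°–141.5°] uniform, h=7: full span → s += 7 → s = 7.0000
seg 3 [141.5°–203.2°] uniform, h=28: θ=161.9° here. β=20.4, B=61.7. 28·20.4/61.7 = 9.2577 → s = 16.2577

16.2577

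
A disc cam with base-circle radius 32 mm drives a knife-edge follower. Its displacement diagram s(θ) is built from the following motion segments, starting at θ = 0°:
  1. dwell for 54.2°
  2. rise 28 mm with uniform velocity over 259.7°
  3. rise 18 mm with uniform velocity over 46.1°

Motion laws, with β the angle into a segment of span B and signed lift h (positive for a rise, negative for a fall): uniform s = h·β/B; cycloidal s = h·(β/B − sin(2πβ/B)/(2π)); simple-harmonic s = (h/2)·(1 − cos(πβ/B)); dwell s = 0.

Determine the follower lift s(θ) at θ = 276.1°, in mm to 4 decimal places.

seg 1 [0°–54.2°] dwell: s stays 0.0000
seg 2 [54.2°–313.9°] uniform, h=28: θ=276.1° here. β=221.9, B=259.7. 28·221.9/259.7 = 23.9245 → s = 23.9245

23.9245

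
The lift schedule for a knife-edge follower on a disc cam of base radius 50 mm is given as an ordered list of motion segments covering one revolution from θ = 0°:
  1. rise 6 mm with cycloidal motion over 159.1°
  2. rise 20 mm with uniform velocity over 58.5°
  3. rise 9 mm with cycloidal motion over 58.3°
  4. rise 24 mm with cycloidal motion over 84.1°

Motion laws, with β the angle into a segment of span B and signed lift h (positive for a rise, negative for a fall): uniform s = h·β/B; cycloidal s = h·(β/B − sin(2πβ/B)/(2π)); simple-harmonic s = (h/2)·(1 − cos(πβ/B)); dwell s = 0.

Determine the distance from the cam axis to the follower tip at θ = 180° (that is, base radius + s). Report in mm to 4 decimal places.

seg 1 [0°–159.1°] cycloidal, h=6: full span → s += 6 → s = 6.0000
seg 2 [159.1°–217.6°] uniform, h=20: θ=180° here. β=20.9, B=58.5. 20·20.9/58.5 = 7.1453 → s = 13.1453
radial distance = base radius + s = 50 + 13.1453 = 63.1453

63.1453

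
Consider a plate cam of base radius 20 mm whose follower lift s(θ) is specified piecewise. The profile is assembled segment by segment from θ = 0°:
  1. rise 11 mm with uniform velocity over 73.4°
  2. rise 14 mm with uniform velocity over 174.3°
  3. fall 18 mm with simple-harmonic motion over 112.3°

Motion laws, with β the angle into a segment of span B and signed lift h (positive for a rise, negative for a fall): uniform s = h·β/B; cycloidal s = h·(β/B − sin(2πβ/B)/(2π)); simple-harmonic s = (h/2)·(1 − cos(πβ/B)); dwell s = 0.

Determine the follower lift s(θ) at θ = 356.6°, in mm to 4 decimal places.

seg 1 [0°–73.4°] uniform, h=11: full span → s += 11 → s = 11.0000
seg 2 [73.4°–247.7°] uniform, h=14: full span → s += 14 → s = 25.0000
seg 3 [247.7°–360°] simple-harmonic, h=-18: θ=356.6° here. β=108.9, B=112.3. -18/2·(1 − cos(π·0.9697)) = -17.9593 → s = 7.0407

7.0407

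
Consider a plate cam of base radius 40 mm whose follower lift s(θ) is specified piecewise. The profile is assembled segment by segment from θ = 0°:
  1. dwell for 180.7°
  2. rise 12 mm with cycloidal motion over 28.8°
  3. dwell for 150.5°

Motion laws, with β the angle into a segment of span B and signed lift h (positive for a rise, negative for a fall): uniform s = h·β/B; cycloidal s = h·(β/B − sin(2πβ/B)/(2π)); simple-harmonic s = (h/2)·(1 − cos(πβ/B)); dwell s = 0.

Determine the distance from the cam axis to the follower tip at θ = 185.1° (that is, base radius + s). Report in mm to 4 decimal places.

seg 1 [0°–180.7°] dwell: s stays 0.0000
seg 2 [180.7°–209.5°] cycloidal, h=12: θ=185.1° here. β=4.4, B=28.8. 12·(0.1528 − sin(2π·0.1528)/(2π)) = 0.2689 → s = 0.2689
radial distance = base radius + s = 40 + 0.2689 = 40.2689

40.2689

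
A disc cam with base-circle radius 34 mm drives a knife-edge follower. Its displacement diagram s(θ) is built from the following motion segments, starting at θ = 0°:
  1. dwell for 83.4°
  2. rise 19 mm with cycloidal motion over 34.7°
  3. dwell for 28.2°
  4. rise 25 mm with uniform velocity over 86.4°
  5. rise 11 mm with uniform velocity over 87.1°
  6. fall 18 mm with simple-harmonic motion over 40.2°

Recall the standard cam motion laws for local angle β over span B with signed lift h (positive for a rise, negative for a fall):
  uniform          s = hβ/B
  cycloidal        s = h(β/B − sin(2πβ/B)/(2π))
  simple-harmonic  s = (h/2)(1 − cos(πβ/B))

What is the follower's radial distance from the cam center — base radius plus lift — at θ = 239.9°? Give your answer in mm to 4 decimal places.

seg 1 [0°–83.4°] dwell: s stays 0.0000
seg 2 [83.4°–118.1°] cycloidal, h=19: full span → s += 19 → s = 19.0000
seg 3 [118.1°–146.3°] dwell: s stays 19.0000
seg 4 [146.3°–232.7°] uniform, h=25: full span → s += 25 → s = 44.0000
seg 5 [232.7°–319.8°] uniform, h=11: θ=239.9° here. β=7.2, B=87.1. 11·7.2/87.1 = 0.9093 → s = 44.9093
radial distance = base radius + s = 34 + 44.9093 = 78.9093

78.9093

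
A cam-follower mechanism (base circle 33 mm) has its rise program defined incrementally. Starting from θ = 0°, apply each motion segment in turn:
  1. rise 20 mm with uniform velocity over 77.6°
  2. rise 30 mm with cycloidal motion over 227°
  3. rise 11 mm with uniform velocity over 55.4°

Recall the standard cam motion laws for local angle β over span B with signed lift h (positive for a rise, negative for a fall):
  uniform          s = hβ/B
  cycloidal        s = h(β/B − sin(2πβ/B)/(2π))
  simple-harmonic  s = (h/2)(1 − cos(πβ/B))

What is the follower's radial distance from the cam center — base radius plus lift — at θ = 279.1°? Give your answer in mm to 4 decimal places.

seg 1 [0°–77.6°] uniform, h=20: full span → s += 20 → s = 20.0000
seg 2 [77.6°–304.6°] cycloidal, h=30: θ=279.1° here. β=201.5, B=227. 30·(0.8877 − sin(2π·0.8877)/(2π)) = 29.7271 → s = 49.7271
radial distance = base radius + s = 33 + 49.7271 = 82.7271

82.7271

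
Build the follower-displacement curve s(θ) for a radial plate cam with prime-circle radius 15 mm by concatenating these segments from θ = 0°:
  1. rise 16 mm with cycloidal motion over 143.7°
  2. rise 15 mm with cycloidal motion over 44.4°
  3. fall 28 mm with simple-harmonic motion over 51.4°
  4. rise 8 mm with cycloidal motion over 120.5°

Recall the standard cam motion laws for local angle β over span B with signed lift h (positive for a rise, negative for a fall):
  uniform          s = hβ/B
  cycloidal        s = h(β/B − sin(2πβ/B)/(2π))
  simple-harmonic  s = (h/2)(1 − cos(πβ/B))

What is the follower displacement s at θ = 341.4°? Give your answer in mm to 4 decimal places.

seg 1 [0°–143.7°] cycloidal, h=16: full span → s += 16 → s = 16.0000
seg 2 [143.7°–188.1°] cycloidal, h=15: full span → s += 15 → s = 31.0000
seg 3 [188.1°–239.5°] simple-harmonic, h=-28: full span → s += -28 → s = 3.0000
seg 4 [239.5°–360°] cycloidal, h=8: θ=341.4° here. β=101.9, B=120.5. 8·(0.8456 − sin(2π·0.8456)/(2π)) = 7.8153 → s = 10.8153

10.8153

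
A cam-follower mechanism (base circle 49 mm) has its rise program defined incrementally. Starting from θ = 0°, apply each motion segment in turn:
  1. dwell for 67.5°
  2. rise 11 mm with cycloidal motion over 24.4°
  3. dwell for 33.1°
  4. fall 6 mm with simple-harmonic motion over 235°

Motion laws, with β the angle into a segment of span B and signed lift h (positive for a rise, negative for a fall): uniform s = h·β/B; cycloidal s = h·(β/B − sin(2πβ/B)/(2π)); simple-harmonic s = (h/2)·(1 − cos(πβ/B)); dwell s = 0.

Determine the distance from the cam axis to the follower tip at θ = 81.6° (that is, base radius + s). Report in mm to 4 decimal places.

seg 1 [0°–67.5°] dwell: s stays 0.0000
seg 2 [67.5°–91.9°] cycloidal, h=11: θ=81.6° here. β=14.1, B=24.4. 11·(0.5779 − sin(2π·0.5779)/(2π)) = 7.1793 → s = 7.1793
radial distance = base radius + s = 49 + 7.1793 = 56.1793

56.1793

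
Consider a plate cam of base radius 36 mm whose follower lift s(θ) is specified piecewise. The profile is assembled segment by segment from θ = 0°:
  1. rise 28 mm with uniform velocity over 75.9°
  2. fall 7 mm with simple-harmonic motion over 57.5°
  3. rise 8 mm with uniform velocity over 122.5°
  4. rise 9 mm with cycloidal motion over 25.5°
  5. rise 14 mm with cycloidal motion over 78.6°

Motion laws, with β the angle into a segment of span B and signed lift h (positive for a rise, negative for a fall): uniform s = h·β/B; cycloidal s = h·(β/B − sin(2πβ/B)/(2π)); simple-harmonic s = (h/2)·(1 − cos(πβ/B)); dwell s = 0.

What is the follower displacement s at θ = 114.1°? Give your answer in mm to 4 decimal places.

seg 1 [0°–75.9°] uniform, h=28: full span → s += 28 → s = 28.0000
seg 2 [75.9°–133.4°] simple-harmonic, h=-7: θ=114.1° here. β=38.2, B=57.5. -7/2·(1 − cos(π·0.6643)) = -5.2279 → s = 22.7721

22.7721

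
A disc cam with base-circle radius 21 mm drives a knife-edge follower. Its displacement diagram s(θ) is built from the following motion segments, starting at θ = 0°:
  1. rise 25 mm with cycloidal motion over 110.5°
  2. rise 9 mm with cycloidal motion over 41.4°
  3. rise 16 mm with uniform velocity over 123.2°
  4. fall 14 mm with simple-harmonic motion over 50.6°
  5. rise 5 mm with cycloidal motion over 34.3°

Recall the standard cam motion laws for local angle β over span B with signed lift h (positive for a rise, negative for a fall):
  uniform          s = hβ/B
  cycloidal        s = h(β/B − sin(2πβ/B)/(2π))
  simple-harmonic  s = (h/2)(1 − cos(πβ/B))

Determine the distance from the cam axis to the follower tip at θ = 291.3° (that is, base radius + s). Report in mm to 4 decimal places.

seg 1 [0°–110.5°] cycloidal, h=25: full span → s += 25 → s = 25.0000
seg 2 [110.5°–151.9°] cycloidal, h=9: full span → s += 9 → s = 34.0000
seg 3 [151.9°–275.1°] uniform, h=16: full span → s += 16 → s = 50.0000
seg 4 [275.1°–325.7°] simple-harmonic, h=-14: θ=291.3° here. β=16.2, B=50.6. -14/2·(1 − cos(π·0.3202)) = -3.2521 → s = 46.7479
radial distance = base radius + s = 21 + 46.7479 = 67.7479

67.7479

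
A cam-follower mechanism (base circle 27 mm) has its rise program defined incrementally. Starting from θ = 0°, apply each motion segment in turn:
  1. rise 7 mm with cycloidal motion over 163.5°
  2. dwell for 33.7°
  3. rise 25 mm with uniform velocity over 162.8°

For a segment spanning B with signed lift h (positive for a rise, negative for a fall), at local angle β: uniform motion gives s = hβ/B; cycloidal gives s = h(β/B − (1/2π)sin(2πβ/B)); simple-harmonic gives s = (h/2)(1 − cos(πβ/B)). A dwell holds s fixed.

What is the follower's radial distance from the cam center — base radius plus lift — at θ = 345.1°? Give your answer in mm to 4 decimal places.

seg 1 [0°–163.5°] cycloidal, h=7: full span → s += 7 → s = 7.0000
seg 2 [163.5°–197.2°] dwell: s stays 7.0000
seg 3 [197.2°–360°] uniform, h=25: θ=345.1° here. β=147.9, B=162.8. 25·147.9/162.8 = 22.7119 → s = 29.7119
radial distance = base radius + s = 27 + 29.7119 = 56.7119

56.7119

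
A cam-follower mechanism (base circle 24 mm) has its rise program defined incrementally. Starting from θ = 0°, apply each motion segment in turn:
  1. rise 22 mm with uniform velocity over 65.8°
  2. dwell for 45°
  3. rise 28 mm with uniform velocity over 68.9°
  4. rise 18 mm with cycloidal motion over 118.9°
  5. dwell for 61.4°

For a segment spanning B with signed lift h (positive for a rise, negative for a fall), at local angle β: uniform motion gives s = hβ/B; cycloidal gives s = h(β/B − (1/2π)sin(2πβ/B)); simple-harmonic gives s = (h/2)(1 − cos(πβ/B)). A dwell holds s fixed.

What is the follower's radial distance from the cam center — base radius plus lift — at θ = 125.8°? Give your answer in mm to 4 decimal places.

seg 1 [0°–65.8°] uniform, h=22: full span → s += 22 → s = 22.0000
seg 2 [65.8°–110.8°] dwell: s stays 22.0000
seg 3 [110.8°–179.7°] uniform, h=28: θ=125.8° here. β=15, B=68.9. 28·15/68.9 = 6.0958 → s = 28.0958
radial distance = base radius + s = 24 + 28.0958 = 52.0958

52.0958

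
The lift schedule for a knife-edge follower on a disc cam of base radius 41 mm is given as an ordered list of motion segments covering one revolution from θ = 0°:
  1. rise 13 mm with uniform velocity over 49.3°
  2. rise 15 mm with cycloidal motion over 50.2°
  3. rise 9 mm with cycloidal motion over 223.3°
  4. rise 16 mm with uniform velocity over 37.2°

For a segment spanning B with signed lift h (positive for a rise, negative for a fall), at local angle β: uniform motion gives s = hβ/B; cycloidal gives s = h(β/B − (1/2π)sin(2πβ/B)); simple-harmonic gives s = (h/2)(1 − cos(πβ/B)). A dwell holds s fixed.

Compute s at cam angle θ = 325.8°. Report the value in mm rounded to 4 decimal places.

seg 1 [0°–49.3°] uniform, h=13: full span → s += 13 → s = 13.0000
seg 2 [49.3°–99.5°] cycloidal, h=15: full span → s += 15 → s = 28.0000
seg 3 [99.5°–322.8°] cycloidal, h=9: full span → s += 9 → s = 37.0000
seg 4 [322.8°–360°] uniform, h=16: θ=325.8° here. β=3, B=37.2. 16·3/37.2 = 1.2903 → s = 38.2903

38.2903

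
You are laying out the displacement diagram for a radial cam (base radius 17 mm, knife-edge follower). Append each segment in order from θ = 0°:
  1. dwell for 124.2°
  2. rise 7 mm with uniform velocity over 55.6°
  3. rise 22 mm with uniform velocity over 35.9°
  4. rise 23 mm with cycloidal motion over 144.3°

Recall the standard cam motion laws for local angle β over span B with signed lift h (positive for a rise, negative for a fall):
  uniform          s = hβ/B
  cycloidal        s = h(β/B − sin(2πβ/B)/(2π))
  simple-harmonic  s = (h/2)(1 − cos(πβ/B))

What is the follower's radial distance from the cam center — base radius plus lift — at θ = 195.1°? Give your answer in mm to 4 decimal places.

seg 1 [0°–124.2°] dwell: s stays 0.0000
seg 2 [124.2°–179.8°] uniform, h=7: full span → s += 7 → s = 7.0000
seg 3 [179.8°–215.7°] uniform, h=22: θ=195.1° here. β=15.3, B=35.9. 22·15.3/35.9 = 9.3760 → s = 16.3760
radial distance = base radius + s = 17 + 16.3760 = 33.3760

33.3760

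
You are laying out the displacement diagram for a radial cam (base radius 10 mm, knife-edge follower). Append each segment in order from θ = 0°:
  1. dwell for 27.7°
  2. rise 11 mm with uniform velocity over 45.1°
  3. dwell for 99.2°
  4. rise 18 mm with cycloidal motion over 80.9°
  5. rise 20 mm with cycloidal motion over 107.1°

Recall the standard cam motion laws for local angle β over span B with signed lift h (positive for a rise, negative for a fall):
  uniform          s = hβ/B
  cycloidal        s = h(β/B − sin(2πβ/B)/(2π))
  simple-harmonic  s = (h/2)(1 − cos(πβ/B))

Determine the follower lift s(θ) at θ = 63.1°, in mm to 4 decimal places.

seg 1 [0°–27.7°] dwell: s stays 0.0000
seg 2 [27.7°–72.8°] uniform, h=11: θ=63.1° here. β=35.4, B=45.1. 11·35.4/45.1 = 8.6341 → s = 8.6341

8.6341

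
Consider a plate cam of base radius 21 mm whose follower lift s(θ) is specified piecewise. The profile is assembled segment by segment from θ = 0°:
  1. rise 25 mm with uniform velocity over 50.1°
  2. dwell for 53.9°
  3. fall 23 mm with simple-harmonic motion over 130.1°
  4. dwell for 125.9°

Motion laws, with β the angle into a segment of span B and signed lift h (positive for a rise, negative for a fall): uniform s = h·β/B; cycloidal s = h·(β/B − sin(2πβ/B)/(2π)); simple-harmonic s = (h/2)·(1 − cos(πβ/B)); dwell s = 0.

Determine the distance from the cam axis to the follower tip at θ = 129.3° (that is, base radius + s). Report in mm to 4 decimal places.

seg 1 [0°–50.1°] uniform, h=25: full span → s += 25 → s = 25.0000
seg 2 [50.1°–104°] dwell: s stays 25.0000
seg 3 [104°–234.1°] simple-harmonic, h=-23: θ=129.3° here. β=25.3, B=130.1. -23/2·(1 − cos(π·0.1945)) = -2.0802 → s = 22.9198
radial distance = base radius + s = 21 + 22.9198 = 43.9198

43.9198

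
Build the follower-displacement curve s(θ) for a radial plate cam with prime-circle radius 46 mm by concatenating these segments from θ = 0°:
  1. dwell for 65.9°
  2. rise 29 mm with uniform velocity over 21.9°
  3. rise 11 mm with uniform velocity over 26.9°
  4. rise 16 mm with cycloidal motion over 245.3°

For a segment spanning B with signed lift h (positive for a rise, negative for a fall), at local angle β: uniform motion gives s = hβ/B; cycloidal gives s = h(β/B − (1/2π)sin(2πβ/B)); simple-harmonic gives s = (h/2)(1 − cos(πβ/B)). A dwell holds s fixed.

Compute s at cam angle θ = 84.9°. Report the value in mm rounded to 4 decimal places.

seg 1 [0°–65.9°] dwell: s stays 0.0000
seg 2 [65.9°–87.8°] uniform, h=29: θ=84.9° here. β=19, B=21.9. 29·19/21.9 = 25.1598 → s = 25.1598

25.1598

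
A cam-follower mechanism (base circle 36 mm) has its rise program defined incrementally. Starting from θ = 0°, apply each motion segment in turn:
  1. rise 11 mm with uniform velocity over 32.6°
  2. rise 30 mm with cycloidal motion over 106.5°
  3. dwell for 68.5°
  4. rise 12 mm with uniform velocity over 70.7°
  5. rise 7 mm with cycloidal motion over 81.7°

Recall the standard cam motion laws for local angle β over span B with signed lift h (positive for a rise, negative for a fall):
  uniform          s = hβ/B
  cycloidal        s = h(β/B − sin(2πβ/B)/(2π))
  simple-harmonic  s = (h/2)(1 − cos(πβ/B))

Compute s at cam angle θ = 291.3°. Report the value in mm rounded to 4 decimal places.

seg 1 [0°–32.6°] uniform, h=11: full span → s += 11 → s = 11.0000
seg 2 [32.6°–139.1°] cycloidal, h=30: full span → s += 30 → s = 41.0000
seg 3 [139.1°–207.6°] dwell: s stays 41.0000
seg 4 [207.6°–278.3°] uniform, h=12: full span → s += 12 → s = 53.0000
seg 5 [278.3°–360°] cycloidal, h=7: θ=291.3° here. β=13, B=81.7. 7·(0.1591 − sin(2π·0.1591)/(2π)) = 0.1765 → s = 53.1765

53.1765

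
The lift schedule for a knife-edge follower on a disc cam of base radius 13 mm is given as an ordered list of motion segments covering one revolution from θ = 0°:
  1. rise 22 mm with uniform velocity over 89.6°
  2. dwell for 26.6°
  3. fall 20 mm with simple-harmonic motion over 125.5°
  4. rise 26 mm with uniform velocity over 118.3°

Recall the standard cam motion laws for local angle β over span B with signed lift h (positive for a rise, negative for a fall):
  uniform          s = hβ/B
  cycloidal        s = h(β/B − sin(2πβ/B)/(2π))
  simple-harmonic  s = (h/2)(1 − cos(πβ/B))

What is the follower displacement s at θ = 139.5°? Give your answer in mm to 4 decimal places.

seg 1 [0°–89.6°] uniform, h=22: full span → s += 22 → s = 22.0000
seg 2 [89.6°–116.2°] dwell: s stays 22.0000
seg 3 [116.2°–241.7°] simple-harmonic, h=-20: θ=139.5° here. β=23.3, B=125.5. -20/2·(1 − cos(π·0.1857)) = -1.6533 → s = 20.3467

20.3467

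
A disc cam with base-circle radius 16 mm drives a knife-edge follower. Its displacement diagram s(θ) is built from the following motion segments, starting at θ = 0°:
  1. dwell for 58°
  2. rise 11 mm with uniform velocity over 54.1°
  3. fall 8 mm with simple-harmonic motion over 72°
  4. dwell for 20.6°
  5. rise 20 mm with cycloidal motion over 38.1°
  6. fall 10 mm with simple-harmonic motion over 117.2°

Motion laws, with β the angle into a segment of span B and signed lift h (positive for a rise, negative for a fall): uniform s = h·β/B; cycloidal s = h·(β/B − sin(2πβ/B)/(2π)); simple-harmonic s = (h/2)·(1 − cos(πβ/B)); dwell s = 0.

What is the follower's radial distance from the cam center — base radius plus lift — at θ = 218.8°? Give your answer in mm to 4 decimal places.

seg 1 [0°–58°] dwell: s stays 0.0000
seg 2 [58°–112.1°] uniform, h=11: full span → s += 11 → s = 11.0000
seg 3 [112.1°–184.1°] simple-harmonic, h=-8: full span → s += -8 → s = 3.0000
seg 4 [184.1°–204.7°] dwell: s stays 3.0000
seg 5 [204.7°–242.8°] cycloidal, h=20: θ=218.8° here. β=14.1, B=38.1. 20·(0.3701 − sin(2π·0.3701)/(2π)) = 5.0823 → s = 8.0823
radial distance = base radius + s = 16 + 8.0823 = 24.0823

24.0823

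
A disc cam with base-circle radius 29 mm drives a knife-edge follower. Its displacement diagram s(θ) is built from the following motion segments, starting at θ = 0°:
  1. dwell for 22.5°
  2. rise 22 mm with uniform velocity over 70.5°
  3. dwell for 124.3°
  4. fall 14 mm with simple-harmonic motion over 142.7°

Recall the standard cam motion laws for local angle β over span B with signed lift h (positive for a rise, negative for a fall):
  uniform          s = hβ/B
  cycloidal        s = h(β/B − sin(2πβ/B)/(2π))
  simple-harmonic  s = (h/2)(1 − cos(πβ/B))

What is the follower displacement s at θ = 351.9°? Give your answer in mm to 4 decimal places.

seg 1 [0°–22.5°] dwell: s stays 0.0000
seg 2 [22.5°–93°] uniform, h=22: full span → s += 22 → s = 22.0000
seg 3 [93°–217.3°] dwell: s stays 22.0000
seg 4 [217.3°–360°] simple-harmonic, h=-14: θ=351.9° here. β=134.6, B=142.7. -14/2·(1 − cos(π·0.9432)) = -13.8890 → s = 8.1110

8.1110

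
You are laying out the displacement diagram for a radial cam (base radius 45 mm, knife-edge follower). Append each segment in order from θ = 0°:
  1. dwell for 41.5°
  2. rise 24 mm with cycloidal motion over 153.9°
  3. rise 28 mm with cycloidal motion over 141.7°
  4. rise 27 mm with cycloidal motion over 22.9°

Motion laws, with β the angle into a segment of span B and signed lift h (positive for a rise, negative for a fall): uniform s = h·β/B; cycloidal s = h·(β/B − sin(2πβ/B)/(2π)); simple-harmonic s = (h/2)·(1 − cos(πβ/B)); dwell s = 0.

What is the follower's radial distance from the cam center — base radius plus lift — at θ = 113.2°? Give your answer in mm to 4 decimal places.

seg 1 [0°–41.5°] dwell: s stays 0.0000
seg 2 [41.5°–195.4°] cycloidal, h=24: θ=113.2° here. β=71.7, B=153.9. 24·(0.4659 − sin(2π·0.4659)/(2π)) = 10.3688 → s = 10.3688
radial distance = base radius + s = 45 + 10.3688 = 55.3688

55.3688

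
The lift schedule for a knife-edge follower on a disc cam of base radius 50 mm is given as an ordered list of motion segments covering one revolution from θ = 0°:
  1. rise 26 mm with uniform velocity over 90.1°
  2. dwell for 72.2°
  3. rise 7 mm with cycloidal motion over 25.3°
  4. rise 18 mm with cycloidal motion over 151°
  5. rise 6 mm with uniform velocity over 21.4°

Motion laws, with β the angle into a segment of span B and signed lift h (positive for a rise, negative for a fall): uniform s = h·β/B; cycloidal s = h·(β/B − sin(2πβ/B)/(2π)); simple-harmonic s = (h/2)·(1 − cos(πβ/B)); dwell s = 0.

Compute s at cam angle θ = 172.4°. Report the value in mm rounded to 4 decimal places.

seg 1 [0°–90.1°] uniform, h=26: full span → s += 26 → s = 26.0000
seg 2 [90.1°–162.3°] dwell: s stays 26.0000
seg 3 [162.3°–187.6°] cycloidal, h=7: θ=172.4° here. β=10.1, B=25.3. 7·(0.3992 − sin(2π·0.3992)/(2π)) = 2.1352 → s = 28.1352

28.1352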